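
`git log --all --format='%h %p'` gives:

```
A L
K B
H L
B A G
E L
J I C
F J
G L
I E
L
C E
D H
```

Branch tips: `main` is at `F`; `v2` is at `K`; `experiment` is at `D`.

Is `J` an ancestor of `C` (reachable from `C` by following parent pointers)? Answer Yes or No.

No

Ancestors of C: {C, E, L}.
J is not in that set, so it is not an ancestor of C.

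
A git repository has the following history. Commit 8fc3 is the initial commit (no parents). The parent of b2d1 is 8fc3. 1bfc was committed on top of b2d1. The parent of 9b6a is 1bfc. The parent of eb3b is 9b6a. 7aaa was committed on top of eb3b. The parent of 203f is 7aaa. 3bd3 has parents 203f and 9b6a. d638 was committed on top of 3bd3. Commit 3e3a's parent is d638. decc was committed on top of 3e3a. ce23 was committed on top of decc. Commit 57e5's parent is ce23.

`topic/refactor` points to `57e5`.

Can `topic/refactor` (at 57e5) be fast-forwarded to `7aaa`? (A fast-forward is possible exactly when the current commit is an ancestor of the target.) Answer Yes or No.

A fast-forward from 57e5 to 7aaa is possible iff 57e5 is an ancestor of 7aaa.
Ancestors of 7aaa: {1bfc, 7aaa, 8fc3, 9b6a, b2d1, eb3b}.
57e5 is not among them, so fast-forward is not possible.

No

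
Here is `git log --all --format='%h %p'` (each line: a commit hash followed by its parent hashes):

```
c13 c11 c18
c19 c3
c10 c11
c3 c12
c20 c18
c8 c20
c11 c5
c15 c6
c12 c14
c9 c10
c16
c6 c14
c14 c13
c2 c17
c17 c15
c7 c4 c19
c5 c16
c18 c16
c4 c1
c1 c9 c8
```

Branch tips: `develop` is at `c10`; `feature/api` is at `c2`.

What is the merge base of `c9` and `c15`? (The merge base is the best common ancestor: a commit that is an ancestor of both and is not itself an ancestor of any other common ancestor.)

Ancestors of c9: {c10, c11, c16, c5, c9}.
Ancestors of c15: {c11, c13, c14, c15, c16, c18, c5, c6}.
Common ancestors: {c11, c16, c5}.
Among these, c11 is not an ancestor of any other common ancestor — it is the merge base.

c11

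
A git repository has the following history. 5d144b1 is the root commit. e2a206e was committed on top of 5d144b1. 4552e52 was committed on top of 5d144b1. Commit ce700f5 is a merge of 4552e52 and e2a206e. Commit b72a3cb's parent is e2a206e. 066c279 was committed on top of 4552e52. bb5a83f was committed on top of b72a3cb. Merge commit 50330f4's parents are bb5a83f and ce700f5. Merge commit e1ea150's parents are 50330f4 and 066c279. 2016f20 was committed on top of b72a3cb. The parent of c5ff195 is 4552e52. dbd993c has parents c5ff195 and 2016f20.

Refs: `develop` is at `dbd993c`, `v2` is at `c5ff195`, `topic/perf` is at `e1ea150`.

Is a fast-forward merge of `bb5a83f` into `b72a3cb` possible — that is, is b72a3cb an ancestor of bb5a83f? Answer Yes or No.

Yes

A fast-forward from b72a3cb to bb5a83f is possible iff b72a3cb is an ancestor of bb5a83f.
Ancestors of bb5a83f: {5d144b1, b72a3cb, bb5a83f, e2a206e}.
b72a3cb is among them, so fast-forward is possible.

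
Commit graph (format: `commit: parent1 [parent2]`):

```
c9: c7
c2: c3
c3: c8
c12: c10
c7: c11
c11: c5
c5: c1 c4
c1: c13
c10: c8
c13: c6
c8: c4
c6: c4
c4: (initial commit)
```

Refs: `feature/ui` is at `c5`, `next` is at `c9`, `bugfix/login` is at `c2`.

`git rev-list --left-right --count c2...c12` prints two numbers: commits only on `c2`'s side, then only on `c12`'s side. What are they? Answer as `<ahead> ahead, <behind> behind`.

2 ahead, 2 behind

Reachable from c2: {c2, c3, c4, c8}.
Reachable from c12: {c10, c12, c4, c8}.
Only in c2's history (ahead): {c2, c3} — 2.
Only in c12's history (behind): {c10, c12} — 2.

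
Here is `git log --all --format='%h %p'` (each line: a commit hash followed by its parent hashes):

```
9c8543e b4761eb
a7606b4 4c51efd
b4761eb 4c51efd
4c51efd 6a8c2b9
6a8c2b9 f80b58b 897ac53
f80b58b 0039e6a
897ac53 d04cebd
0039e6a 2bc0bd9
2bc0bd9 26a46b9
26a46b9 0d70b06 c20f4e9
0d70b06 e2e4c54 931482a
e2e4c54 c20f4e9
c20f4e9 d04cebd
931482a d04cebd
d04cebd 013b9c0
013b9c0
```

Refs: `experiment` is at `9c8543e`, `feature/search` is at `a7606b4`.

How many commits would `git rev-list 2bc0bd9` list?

8

Walking parent pointers from 2bc0bd9: reachable set = {013b9c0, 0d70b06, 26a46b9, 2bc0bd9, 931482a, c20f4e9, d04cebd, e2e4c54}.
That is 8 commits.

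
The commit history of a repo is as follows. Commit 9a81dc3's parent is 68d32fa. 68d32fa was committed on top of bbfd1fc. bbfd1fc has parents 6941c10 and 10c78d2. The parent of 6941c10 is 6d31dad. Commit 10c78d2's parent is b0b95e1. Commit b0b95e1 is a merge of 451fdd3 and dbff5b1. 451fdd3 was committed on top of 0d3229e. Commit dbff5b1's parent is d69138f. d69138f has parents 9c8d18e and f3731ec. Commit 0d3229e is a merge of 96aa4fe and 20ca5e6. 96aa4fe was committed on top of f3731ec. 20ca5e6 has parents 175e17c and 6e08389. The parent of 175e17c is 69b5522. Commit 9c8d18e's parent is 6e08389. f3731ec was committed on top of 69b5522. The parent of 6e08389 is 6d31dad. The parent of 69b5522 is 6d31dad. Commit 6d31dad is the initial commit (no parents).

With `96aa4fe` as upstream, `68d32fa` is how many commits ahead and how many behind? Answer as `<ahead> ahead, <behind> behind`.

13 ahead, 0 behind

Reachable from 68d32fa: {0d3229e, 10c78d2, 175e17c, 20ca5e6, 451fdd3, 68d32fa, 6941c10, 69b5522, 6d31dad, 6e08389, 96aa4fe, 9c8d18e, b0b95e1, bbfd1fc, d69138f, dbff5b1, f3731ec}.
Reachable from 96aa4fe: {69b5522, 6d31dad, 96aa4fe, f3731ec}.
Only in 68d32fa's history (ahead): {0d3229e, 10c78d2, 175e17c, 20ca5e6, 451fdd3, 68d32fa, 6941c10, 6e08389, 9c8d18e, b0b95e1, bbfd1fc, d69138f, dbff5b1} — 13.
Only in 96aa4fe's history (behind): {} — 0.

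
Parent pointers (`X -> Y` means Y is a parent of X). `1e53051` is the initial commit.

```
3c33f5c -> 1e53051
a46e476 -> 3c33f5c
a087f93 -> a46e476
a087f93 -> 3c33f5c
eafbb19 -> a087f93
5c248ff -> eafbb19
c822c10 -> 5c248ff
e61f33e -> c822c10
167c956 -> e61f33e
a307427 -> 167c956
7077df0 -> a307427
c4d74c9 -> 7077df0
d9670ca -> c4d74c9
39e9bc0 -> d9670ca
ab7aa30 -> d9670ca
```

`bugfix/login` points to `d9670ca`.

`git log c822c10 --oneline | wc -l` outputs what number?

7

Walking parent pointers from c822c10: reachable set = {1e53051, 3c33f5c, 5c248ff, a087f93, a46e476, c822c10, eafbb19}.
That is 7 commits.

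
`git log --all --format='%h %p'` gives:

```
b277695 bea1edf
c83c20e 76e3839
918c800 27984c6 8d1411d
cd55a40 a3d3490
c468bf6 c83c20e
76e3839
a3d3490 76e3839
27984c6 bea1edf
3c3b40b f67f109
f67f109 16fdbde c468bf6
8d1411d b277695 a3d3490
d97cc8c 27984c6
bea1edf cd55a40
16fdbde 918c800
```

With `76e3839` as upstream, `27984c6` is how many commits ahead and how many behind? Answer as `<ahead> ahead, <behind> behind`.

4 ahead, 0 behind

Reachable from 27984c6: {27984c6, 76e3839, a3d3490, bea1edf, cd55a40}.
Reachable from 76e3839: {76e3839}.
Only in 27984c6's history (ahead): {27984c6, a3d3490, bea1edf, cd55a40} — 4.
Only in 76e3839's history (behind): {} — 0.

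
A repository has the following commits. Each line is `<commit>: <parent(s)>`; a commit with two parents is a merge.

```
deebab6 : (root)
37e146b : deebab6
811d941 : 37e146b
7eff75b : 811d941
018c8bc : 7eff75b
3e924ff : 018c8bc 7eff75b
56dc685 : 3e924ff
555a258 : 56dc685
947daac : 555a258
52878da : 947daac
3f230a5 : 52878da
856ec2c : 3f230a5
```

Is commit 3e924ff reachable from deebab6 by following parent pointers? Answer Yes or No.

No

Ancestors of deebab6: {deebab6}.
3e924ff is not in that set, so it is not an ancestor of deebab6.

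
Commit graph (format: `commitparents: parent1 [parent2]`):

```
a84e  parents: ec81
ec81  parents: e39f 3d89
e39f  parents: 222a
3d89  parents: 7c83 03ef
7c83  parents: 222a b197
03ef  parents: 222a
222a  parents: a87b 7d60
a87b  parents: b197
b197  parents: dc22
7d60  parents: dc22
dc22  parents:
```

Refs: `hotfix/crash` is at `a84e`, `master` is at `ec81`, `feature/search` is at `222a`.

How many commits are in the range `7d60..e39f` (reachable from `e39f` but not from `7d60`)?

4

Reachable from e39f: {222a, 7d60, a87b, b197, dc22, e39f}.
Reachable from 7d60: {7d60, dc22}.
In e39f's history but not 7d60's: {222a, a87b, b197, e39f} — 4 commits.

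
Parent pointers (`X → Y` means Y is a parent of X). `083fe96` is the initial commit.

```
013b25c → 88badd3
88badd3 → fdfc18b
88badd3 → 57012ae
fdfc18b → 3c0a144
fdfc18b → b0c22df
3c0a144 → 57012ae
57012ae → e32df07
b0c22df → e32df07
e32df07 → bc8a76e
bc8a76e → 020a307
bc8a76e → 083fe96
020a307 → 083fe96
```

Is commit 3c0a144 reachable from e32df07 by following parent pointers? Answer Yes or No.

Ancestors of e32df07: {020a307, 083fe96, bc8a76e, e32df07}.
3c0a144 is not in that set, so it is not an ancestor of e32df07.

No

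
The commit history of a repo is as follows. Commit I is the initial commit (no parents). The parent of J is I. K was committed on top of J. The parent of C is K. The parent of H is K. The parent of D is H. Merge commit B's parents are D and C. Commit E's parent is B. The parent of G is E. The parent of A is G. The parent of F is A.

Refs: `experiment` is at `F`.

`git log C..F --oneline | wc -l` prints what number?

7

Reachable from F: {A, B, C, D, E, F, G, H, I, J, K}.
Reachable from C: {C, I, J, K}.
In F's history but not C's: {A, B, D, E, F, G, H} — 7 commits.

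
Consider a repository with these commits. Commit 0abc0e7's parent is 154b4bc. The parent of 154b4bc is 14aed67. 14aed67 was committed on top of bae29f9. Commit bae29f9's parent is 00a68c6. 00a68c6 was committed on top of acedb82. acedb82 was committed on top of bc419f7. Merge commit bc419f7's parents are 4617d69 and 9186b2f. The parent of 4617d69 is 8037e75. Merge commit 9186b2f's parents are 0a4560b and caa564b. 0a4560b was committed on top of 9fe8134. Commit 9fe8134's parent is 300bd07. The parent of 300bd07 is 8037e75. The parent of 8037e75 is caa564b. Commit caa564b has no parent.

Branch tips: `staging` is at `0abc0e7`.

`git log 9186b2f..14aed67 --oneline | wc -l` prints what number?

6

Reachable from 14aed67: {00a68c6, 0a4560b, 14aed67, 300bd07, 4617d69, 8037e75, 9186b2f, 9fe8134, acedb82, bae29f9, bc419f7, caa564b}.
Reachable from 9186b2f: {0a4560b, 300bd07, 8037e75, 9186b2f, 9fe8134, caa564b}.
In 14aed67's history but not 9186b2f's: {00a68c6, 14aed67, 4617d69, acedb82, bae29f9, bc419f7} — 6 commits.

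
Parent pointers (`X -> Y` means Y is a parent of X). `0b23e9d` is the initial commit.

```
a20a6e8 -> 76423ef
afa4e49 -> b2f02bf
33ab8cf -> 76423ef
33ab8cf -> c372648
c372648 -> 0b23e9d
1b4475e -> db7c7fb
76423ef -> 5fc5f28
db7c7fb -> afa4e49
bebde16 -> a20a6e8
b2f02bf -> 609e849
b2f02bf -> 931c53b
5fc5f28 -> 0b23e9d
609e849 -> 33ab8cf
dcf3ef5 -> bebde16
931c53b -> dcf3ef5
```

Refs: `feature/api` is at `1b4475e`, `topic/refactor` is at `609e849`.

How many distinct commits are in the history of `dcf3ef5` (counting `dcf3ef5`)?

Walking parent pointers from dcf3ef5: reachable set = {0b23e9d, 5fc5f28, 76423ef, a20a6e8, bebde16, dcf3ef5}.
That is 6 commits.

6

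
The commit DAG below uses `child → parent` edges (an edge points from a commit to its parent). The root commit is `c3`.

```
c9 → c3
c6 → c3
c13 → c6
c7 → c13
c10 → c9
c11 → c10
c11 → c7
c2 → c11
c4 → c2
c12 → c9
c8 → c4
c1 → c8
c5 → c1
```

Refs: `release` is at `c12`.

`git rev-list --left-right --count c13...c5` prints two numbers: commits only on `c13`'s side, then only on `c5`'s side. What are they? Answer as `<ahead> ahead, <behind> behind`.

0 ahead, 9 behind

Reachable from c13: {c13, c3, c6}.
Reachable from c5: {c1, c10, c11, c13, c2, c3, c4, c5, c6, c7, c8, c9}.
Only in c13's history (ahead): {} — 0.
Only in c5's history (behind): {c1, c10, c11, c2, c4, c5, c7, c8, c9} — 9.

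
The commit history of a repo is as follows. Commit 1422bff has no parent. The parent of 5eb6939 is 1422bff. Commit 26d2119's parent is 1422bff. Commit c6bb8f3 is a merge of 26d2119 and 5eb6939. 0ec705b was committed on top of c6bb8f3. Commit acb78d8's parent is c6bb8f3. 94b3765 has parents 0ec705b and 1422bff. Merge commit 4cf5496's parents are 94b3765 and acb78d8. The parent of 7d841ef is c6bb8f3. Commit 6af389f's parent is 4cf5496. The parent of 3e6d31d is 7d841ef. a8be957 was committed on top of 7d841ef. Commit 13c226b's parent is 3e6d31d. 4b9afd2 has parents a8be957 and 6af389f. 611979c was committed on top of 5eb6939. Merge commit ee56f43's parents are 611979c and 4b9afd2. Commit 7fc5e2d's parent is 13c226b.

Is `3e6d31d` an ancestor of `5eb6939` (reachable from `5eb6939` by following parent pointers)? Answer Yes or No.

Ancestors of 5eb6939: {1422bff, 5eb6939}.
3e6d31d is not in that set, so it is not an ancestor of 5eb6939.

No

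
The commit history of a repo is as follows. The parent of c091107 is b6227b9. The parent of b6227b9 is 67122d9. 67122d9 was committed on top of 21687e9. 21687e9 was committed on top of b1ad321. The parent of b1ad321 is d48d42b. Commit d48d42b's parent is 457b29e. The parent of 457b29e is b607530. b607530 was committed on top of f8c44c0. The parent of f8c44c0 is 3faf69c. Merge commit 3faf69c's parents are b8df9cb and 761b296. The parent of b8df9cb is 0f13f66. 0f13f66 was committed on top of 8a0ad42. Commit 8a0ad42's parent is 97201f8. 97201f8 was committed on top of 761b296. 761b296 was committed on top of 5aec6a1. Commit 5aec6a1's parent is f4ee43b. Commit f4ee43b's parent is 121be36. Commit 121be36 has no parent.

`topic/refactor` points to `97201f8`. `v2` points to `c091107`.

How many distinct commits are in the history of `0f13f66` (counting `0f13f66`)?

Walking parent pointers from 0f13f66: reachable set = {0f13f66, 121be36, 5aec6a1, 761b296, 8a0ad42, 97201f8, f4ee43b}.
That is 7 commits.

7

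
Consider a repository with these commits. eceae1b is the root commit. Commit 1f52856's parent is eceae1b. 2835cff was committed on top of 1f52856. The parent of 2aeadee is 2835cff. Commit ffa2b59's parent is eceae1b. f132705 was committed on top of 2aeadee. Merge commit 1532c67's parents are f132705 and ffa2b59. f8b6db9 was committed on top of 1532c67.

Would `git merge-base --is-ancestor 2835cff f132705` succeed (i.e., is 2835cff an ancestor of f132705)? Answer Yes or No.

Ancestors of f132705 (commits reachable by following parents): {1f52856, 2835cff, 2aeadee, eceae1b, f132705}.
2835cff is in that set, so it is an ancestor of f132705.

Yes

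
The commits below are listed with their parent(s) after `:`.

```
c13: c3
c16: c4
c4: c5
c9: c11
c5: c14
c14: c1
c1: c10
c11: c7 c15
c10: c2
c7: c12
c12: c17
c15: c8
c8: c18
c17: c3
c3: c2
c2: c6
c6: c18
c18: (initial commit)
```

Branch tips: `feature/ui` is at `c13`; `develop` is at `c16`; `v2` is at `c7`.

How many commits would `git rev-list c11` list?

10

Walking parent pointers from c11: reachable set = {c11, c12, c15, c17, c18, c2, c3, c6, c7, c8}.
That is 10 commits.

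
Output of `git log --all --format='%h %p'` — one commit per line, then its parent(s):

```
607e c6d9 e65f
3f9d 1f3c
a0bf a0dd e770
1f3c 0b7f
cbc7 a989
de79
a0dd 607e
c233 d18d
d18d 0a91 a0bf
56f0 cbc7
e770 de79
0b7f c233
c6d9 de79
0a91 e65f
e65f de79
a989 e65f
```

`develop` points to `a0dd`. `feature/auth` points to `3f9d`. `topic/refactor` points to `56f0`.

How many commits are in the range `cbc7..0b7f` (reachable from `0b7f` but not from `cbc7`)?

Reachable from 0b7f: {0a91, 0b7f, 607e, a0bf, a0dd, c233, c6d9, d18d, de79, e65f, e770}.
Reachable from cbc7: {a989, cbc7, de79, e65f}.
In 0b7f's history but not cbc7's: {0a91, 0b7f, 607e, a0bf, a0dd, c233, c6d9, d18d, e770} — 9 commits.

9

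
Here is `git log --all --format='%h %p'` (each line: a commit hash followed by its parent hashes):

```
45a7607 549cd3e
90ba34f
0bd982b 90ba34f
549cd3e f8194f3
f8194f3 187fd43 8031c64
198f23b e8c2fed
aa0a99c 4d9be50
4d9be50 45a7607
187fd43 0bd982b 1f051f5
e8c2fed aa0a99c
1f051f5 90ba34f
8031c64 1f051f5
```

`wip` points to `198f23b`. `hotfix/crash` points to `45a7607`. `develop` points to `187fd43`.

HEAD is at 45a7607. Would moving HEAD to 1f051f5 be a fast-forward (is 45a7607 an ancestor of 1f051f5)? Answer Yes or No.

No

A fast-forward from 45a7607 to 1f051f5 is possible iff 45a7607 is an ancestor of 1f051f5.
Ancestors of 1f051f5: {1f051f5, 90ba34f}.
45a7607 is not among them, so fast-forward is not possible.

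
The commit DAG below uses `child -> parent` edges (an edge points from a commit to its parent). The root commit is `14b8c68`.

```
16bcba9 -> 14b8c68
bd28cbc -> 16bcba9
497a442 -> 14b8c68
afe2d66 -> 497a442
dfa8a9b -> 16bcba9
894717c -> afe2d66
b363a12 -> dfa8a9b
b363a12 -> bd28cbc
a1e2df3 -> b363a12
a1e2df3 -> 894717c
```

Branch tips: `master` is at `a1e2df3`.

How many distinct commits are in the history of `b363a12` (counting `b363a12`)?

5

Walking parent pointers from b363a12: reachable set = {14b8c68, 16bcba9, b363a12, bd28cbc, dfa8a9b}.
That is 5 commits.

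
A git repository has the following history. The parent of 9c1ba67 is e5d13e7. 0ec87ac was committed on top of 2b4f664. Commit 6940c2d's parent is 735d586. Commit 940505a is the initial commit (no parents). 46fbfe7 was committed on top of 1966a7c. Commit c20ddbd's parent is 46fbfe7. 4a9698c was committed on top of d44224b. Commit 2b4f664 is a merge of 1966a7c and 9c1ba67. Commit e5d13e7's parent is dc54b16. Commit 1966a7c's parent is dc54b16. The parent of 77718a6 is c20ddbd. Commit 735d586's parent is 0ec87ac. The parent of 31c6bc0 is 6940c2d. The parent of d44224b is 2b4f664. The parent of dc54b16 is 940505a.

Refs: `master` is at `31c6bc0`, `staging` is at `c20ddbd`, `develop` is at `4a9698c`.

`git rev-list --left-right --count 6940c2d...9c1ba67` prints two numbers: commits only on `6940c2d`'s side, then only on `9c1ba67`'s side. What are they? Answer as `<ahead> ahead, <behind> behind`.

Reachable from 6940c2d: {0ec87ac, 1966a7c, 2b4f664, 6940c2d, 735d586, 940505a, 9c1ba67, dc54b16, e5d13e7}.
Reachable from 9c1ba67: {940505a, 9c1ba67, dc54b16, e5d13e7}.
Only in 6940c2d's history (ahead): {0ec87ac, 1966a7c, 2b4f664, 6940c2d, 735d586} — 5.
Only in 9c1ba67's history (behind): {} — 0.

5 ahead, 0 behind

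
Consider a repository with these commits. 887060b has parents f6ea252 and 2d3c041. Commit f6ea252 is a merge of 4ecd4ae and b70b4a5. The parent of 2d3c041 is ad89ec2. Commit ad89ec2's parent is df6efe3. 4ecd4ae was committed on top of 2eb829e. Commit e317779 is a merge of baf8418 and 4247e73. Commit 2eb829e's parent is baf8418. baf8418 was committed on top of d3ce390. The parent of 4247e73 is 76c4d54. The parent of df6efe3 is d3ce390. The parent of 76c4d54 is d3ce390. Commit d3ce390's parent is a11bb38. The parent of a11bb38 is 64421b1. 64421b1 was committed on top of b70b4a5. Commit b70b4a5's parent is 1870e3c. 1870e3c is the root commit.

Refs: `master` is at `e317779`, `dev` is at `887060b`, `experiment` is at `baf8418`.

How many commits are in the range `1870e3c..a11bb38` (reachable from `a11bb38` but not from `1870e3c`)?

3

Reachable from a11bb38: {1870e3c, 64421b1, a11bb38, b70b4a5}.
Reachable from 1870e3c: {1870e3c}.
In a11bb38's history but not 1870e3c's: {64421b1, a11bb38, b70b4a5} — 3 commits.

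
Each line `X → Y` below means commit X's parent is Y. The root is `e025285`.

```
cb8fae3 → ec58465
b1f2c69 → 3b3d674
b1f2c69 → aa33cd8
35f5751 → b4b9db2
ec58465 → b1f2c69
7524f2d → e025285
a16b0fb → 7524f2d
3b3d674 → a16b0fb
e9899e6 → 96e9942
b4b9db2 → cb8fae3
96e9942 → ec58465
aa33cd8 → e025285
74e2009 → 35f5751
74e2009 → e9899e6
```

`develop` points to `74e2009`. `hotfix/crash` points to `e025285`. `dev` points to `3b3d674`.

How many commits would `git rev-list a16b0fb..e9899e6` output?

6

Reachable from e9899e6: {3b3d674, 7524f2d, 96e9942, a16b0fb, aa33cd8, b1f2c69, e025285, e9899e6, ec58465}.
Reachable from a16b0fb: {7524f2d, a16b0fb, e025285}.
In e9899e6's history but not a16b0fb's: {3b3d674, 96e9942, aa33cd8, b1f2c69, e9899e6, ec58465} — 6 commits.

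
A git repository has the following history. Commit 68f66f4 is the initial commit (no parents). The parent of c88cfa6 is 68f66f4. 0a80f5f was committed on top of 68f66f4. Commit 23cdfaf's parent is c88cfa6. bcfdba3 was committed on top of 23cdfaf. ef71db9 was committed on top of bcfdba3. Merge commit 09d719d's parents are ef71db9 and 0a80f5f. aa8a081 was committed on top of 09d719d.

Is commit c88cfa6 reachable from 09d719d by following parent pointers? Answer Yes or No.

Ancestors of 09d719d (commits reachable by following parents): {09d719d, 0a80f5f, 23cdfaf, 68f66f4, bcfdba3, c88cfa6, ef71db9}.
c88cfa6 is in that set, so it is an ancestor of 09d719d.

Yes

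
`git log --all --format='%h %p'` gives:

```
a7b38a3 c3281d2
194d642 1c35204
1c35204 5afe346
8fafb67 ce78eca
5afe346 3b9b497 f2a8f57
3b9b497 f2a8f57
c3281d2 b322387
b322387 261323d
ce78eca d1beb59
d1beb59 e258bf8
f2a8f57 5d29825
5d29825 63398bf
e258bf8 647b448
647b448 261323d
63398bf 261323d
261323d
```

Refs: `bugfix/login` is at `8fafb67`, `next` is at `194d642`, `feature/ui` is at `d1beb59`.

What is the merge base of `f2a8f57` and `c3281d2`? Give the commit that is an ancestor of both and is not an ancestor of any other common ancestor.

261323d

Ancestors of f2a8f57: {261323d, 5d29825, 63398bf, f2a8f57}.
Ancestors of c3281d2: {261323d, b322387, c3281d2}.
Common ancestors: {261323d}.
The only common ancestor is 261323d, so it is the merge base.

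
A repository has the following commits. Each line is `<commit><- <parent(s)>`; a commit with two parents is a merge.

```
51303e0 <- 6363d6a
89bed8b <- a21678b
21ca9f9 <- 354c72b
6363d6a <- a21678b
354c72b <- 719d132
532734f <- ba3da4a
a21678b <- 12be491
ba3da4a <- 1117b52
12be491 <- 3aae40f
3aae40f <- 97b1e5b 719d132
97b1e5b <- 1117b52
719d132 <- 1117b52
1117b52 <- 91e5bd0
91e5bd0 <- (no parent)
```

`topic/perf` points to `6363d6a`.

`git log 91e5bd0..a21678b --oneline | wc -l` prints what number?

6

Reachable from a21678b: {1117b52, 12be491, 3aae40f, 719d132, 91e5bd0, 97b1e5b, a21678b}.
Reachable from 91e5bd0: {91e5bd0}.
In a21678b's history but not 91e5bd0's: {1117b52, 12be491, 3aae40f, 719d132, 97b1e5b, a21678b} — 6 commits.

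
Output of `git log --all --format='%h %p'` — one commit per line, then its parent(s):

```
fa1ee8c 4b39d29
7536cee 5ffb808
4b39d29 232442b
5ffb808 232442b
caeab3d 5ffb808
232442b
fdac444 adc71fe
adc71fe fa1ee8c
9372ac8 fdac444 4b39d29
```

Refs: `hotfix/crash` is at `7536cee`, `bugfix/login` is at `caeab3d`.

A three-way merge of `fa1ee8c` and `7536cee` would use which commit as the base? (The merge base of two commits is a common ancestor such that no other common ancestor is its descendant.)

Ancestors of fa1ee8c: {232442b, 4b39d29, fa1ee8c}.
Ancestors of 7536cee: {232442b, 5ffb808, 7536cee}.
Common ancestors: {232442b}.
The only common ancestor is 232442b, so it is the merge base.

232442b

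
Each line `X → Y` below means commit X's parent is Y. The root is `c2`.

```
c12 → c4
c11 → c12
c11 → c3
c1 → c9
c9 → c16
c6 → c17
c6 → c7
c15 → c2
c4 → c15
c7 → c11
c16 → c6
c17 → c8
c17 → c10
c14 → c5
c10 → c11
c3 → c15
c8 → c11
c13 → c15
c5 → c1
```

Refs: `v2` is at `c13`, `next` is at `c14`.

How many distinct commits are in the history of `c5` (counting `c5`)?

15

Walking parent pointers from c5: reachable set = {c1, c10, c11, c12, c15, c16, c17, c2, c3, c4, c5, c6, c7, c8, c9}.
That is 15 commits.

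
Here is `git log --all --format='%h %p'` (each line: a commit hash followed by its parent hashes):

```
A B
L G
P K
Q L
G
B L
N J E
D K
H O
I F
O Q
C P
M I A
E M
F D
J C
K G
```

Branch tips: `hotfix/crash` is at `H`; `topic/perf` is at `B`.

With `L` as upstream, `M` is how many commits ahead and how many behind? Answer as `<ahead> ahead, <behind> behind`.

Reachable from M: {A, B, D, F, G, I, K, L, M}.
Reachable from L: {G, L}.
Only in M's history (ahead): {A, B, D, F, I, K, M} — 7.
Only in L's history (behind): {} — 0.

7 ahead, 0 behind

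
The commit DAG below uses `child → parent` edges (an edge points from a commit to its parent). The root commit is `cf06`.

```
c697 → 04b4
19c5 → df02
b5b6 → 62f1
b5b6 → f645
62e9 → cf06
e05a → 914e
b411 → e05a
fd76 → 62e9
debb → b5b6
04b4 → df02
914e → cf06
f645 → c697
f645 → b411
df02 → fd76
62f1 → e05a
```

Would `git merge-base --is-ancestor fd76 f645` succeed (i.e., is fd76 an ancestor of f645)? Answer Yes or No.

Yes

Ancestors of f645 (commits reachable by following parents): {04b4, 62e9, 914e, b411, c697, cf06, df02, e05a, f645, fd76}.
fd76 is in that set, so it is an ancestor of f645.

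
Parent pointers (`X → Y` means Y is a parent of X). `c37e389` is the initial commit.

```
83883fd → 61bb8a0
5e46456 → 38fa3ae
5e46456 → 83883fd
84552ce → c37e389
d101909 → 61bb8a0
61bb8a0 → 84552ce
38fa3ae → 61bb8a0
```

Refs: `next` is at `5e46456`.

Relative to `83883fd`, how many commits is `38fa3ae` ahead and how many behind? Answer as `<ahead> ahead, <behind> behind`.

Reachable from 38fa3ae: {38fa3ae, 61bb8a0, 84552ce, c37e389}.
Reachable from 83883fd: {61bb8a0, 83883fd, 84552ce, c37e389}.
Only in 38fa3ae's history (ahead): {38fa3ae} — 1.
Only in 83883fd's history (behind): {83883fd} — 1.

1 ahead, 1 behind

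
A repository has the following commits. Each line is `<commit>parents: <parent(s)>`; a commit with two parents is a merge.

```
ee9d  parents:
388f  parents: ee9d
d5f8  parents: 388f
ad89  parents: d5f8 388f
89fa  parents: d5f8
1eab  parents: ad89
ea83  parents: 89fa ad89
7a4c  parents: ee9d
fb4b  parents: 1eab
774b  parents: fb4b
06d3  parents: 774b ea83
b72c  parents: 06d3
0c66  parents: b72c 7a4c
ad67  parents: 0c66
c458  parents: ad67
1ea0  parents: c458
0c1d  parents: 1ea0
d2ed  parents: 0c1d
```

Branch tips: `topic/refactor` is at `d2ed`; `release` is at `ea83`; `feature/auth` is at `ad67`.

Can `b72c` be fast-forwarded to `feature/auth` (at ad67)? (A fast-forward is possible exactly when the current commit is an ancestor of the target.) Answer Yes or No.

Yes

A fast-forward from b72c to ad67 is possible iff b72c is an ancestor of ad67.
Ancestors of ad67: {06d3, 0c66, 1eab, 388f, 774b, 7a4c, 89fa, ad67, ad89, b72c, d5f8, ea83, ee9d, fb4b}.
b72c is among them, so fast-forward is possible.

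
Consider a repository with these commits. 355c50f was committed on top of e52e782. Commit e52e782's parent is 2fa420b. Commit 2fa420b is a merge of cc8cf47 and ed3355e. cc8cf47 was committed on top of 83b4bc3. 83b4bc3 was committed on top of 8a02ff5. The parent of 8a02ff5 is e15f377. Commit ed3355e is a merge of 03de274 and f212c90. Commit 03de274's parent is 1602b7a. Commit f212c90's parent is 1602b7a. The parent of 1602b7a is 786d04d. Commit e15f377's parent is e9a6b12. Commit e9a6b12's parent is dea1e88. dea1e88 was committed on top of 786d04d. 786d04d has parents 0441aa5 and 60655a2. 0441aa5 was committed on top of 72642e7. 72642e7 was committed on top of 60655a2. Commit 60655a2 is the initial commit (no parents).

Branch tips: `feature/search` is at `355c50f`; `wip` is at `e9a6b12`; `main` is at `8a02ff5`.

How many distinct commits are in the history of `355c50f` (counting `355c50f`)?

17

Walking parent pointers from 355c50f: reachable set = {03de274, 0441aa5, 1602b7a, 2fa420b, 355c50f, 60655a2, 72642e7, 786d04d, 83b4bc3, 8a02ff5, cc8cf47, dea1e88, e15f377, e52e782, e9a6b12, ed3355e, f212c90}.
That is 17 commits.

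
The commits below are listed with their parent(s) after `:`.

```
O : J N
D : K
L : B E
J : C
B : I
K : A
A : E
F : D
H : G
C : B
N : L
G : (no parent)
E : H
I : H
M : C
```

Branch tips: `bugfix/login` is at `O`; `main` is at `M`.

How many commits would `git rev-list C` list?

Walking parent pointers from C: reachable set = {B, C, G, H, I}.
That is 5 commits.

5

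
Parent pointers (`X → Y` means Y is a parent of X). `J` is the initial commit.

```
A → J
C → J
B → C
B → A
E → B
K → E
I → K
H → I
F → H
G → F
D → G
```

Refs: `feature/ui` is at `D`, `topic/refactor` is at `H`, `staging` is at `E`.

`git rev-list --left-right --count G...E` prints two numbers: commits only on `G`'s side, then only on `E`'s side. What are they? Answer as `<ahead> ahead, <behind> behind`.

5 ahead, 0 behind

Reachable from G: {A, B, C, E, F, G, H, I, J, K}.
Reachable from E: {A, B, C, E, J}.
Only in G's history (ahead): {F, G, H, I, K} — 5.
Only in E's history (behind): {} — 0.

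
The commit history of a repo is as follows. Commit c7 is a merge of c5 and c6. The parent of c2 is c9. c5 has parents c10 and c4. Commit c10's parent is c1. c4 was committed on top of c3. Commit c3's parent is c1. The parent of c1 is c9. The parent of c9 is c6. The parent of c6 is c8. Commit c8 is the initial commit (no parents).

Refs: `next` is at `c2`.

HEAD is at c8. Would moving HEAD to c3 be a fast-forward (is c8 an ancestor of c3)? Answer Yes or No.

Yes

A fast-forward from c8 to c3 is possible iff c8 is an ancestor of c3.
Ancestors of c3: {c1, c3, c6, c8, c9}.
c8 is among them, so fast-forward is possible.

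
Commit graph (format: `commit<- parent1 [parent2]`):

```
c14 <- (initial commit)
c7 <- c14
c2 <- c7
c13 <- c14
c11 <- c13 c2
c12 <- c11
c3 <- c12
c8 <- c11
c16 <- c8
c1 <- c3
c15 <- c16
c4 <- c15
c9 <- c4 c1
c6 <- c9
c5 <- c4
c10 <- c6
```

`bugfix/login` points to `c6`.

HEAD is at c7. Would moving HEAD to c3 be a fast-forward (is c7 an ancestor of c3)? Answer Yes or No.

Yes

A fast-forward from c7 to c3 is possible iff c7 is an ancestor of c3.
Ancestors of c3: {c11, c12, c13, c14, c2, c3, c7}.
c7 is among them, so fast-forward is possible.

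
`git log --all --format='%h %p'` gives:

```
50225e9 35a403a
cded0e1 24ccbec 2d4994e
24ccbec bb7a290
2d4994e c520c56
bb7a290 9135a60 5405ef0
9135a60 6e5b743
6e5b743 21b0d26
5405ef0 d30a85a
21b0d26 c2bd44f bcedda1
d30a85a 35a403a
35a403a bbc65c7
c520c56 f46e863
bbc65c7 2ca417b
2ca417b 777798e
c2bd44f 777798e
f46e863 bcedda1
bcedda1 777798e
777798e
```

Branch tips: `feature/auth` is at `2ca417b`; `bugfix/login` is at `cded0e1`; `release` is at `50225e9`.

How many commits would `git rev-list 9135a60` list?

6

Walking parent pointers from 9135a60: reachable set = {21b0d26, 6e5b743, 777798e, 9135a60, bcedda1, c2bd44f}.
That is 6 commits.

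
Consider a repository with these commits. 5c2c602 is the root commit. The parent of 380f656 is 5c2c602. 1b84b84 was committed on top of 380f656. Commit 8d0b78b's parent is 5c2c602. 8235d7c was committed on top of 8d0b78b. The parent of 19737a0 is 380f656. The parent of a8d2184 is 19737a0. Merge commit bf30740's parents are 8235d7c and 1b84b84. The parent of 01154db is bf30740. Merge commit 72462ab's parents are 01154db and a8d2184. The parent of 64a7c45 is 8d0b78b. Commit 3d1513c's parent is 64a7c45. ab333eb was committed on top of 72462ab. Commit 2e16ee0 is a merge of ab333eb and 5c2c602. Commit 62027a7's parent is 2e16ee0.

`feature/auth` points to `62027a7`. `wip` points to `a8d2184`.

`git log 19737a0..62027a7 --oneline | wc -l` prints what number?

10

Reachable from 62027a7: {01154db, 19737a0, 1b84b84, 2e16ee0, 380f656, 5c2c602, 62027a7, 72462ab, 8235d7c, 8d0b78b, a8d2184, ab333eb, bf30740}.
Reachable from 19737a0: {19737a0, 380f656, 5c2c602}.
In 62027a7's history but not 19737a0's: {01154db, 1b84b84, 2e16ee0, 62027a7, 72462ab, 8235d7c, 8d0b78b, a8d2184, ab333eb, bf30740} — 10 commits.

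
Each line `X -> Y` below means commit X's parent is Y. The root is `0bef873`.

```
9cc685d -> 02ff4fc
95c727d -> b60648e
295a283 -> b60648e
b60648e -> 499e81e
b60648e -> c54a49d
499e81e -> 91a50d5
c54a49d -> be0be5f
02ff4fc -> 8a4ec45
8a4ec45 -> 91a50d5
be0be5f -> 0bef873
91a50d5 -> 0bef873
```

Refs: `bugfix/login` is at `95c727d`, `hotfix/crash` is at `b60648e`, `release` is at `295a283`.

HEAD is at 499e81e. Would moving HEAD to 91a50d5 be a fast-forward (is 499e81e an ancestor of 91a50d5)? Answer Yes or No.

A fast-forward from 499e81e to 91a50d5 is possible iff 499e81e is an ancestor of 91a50d5.
Ancestors of 91a50d5: {0bef873, 91a50d5}.
499e81e is not among them, so fast-forward is not possible.

No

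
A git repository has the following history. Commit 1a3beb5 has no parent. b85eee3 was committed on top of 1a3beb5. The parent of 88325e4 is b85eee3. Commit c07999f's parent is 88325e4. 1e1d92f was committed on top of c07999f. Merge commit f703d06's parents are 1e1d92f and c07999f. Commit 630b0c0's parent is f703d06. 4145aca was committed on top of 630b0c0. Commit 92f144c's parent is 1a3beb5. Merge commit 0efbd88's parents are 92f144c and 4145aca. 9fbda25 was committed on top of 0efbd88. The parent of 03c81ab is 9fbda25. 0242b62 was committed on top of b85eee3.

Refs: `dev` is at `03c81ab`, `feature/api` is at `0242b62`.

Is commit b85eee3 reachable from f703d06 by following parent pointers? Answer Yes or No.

Yes

Ancestors of f703d06 (commits reachable by following parents): {1a3beb5, 1e1d92f, 88325e4, b85eee3, c07999f, f703d06}.
b85eee3 is in that set, so it is an ancestor of f703d06.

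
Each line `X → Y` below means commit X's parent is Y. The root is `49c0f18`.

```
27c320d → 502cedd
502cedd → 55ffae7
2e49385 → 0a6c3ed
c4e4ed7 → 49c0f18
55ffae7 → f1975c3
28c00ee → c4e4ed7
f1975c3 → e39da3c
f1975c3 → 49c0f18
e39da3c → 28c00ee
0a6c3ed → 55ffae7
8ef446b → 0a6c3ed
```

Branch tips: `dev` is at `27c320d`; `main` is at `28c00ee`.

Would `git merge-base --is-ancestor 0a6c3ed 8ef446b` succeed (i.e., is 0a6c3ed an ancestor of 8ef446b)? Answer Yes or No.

Ancestors of 8ef446b (commits reachable by following parents): {0a6c3ed, 28c00ee, 49c0f18, 55ffae7, 8ef446b, c4e4ed7, e39da3c, f1975c3}.
0a6c3ed is in that set, so it is an ancestor of 8ef446b.

Yes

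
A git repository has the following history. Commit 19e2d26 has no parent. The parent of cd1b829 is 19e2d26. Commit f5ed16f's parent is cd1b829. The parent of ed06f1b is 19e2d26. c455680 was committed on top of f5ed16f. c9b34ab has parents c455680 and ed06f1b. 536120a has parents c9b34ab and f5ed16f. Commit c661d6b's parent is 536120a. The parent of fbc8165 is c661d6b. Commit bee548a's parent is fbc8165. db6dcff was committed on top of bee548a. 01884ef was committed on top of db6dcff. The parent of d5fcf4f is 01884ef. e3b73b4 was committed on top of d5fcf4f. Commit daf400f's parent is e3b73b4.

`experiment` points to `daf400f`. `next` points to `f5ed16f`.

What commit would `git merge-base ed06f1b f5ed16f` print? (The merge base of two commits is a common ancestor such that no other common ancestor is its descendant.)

19e2d26

Ancestors of ed06f1b: {19e2d26, ed06f1b}.
Ancestors of f5ed16f: {19e2d26, cd1b829, f5ed16f}.
Common ancestors: {19e2d26}.
The only common ancestor is 19e2d26, so it is the merge base.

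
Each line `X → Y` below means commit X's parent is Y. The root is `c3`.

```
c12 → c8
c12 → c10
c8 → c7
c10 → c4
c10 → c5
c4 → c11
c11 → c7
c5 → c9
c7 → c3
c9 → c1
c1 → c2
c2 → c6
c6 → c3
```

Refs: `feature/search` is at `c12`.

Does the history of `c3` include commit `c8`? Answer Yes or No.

No

Ancestors of c3: {c3}.
c8 is not in that set, so it is not an ancestor of c3.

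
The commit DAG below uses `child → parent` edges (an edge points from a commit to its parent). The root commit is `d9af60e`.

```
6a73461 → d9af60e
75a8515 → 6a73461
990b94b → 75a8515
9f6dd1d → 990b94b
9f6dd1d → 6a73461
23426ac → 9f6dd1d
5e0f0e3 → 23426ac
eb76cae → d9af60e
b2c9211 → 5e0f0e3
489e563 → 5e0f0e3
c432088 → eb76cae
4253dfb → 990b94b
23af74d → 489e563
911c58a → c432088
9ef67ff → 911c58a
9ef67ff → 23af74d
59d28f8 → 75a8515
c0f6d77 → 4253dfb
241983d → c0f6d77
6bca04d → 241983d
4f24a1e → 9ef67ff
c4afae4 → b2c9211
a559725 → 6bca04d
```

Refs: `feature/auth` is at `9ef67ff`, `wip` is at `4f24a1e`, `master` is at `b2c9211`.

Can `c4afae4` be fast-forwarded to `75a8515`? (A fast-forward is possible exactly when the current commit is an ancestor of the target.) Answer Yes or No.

A fast-forward from c4afae4 to 75a8515 is possible iff c4afae4 is an ancestor of 75a8515.
Ancestors of 75a8515: {6a73461, 75a8515, d9af60e}.
c4afae4 is not among them, so fast-forward is not possible.

No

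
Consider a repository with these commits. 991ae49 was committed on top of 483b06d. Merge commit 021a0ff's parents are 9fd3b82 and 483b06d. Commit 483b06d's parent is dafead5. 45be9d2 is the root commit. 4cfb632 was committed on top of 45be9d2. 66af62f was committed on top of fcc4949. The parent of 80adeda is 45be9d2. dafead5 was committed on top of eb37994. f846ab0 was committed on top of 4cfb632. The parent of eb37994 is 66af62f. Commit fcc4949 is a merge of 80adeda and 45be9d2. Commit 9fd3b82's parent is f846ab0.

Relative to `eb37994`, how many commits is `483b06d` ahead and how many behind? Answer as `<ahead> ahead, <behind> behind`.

2 ahead, 0 behind

Reachable from 483b06d: {45be9d2, 483b06d, 66af62f, 80adeda, dafead5, eb37994, fcc4949}.
Reachable from eb37994: {45be9d2, 66af62f, 80adeda, eb37994, fcc4949}.
Only in 483b06d's history (ahead): {483b06d, dafead5} — 2.
Only in eb37994's history (behind): {} — 0.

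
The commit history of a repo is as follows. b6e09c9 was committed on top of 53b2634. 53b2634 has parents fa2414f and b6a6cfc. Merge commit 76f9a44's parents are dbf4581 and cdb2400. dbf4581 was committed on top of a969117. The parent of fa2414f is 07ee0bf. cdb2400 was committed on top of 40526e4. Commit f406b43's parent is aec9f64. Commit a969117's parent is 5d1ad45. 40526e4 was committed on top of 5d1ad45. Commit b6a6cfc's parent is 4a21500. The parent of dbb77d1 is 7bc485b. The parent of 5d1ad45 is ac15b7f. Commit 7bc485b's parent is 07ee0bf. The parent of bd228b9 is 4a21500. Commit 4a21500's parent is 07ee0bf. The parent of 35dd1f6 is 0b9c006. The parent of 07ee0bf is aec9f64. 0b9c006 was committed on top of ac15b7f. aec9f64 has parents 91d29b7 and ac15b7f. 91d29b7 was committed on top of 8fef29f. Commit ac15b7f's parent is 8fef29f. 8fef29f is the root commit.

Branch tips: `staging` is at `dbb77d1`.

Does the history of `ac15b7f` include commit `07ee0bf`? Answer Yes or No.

No

Ancestors of ac15b7f: {8fef29f, ac15b7f}.
07ee0bf is not in that set, so it is not an ancestor of ac15b7f.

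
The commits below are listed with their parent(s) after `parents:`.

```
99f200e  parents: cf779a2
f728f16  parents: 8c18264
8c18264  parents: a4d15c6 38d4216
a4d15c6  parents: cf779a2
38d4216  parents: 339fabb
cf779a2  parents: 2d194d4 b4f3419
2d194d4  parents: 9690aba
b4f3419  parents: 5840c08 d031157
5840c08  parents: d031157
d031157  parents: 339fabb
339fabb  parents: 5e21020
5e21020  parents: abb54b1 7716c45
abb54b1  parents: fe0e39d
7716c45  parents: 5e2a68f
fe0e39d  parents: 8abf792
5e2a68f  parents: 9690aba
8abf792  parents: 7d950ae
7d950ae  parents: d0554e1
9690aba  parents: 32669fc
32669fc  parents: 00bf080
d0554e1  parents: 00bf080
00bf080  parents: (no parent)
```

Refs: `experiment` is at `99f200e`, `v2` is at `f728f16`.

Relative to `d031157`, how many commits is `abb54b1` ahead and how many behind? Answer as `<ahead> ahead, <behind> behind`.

0 ahead, 7 behind

Reachable from abb54b1: {00bf080, 7d950ae, 8abf792, abb54b1, d0554e1, fe0e39d}.
Reachable from d031157: {00bf080, 32669fc, 339fabb, 5e21020, 5e2a68f, 7716c45, 7d950ae, 8abf792, 9690aba, abb54b1, d031157, d0554e1, fe0e39d}.
Only in abb54b1's history (ahead): {} — 0.
Only in d031157's history (behind): {32669fc, 339fabb, 5e21020, 5e2a68f, 7716c45, 9690aba, d031157} — 7.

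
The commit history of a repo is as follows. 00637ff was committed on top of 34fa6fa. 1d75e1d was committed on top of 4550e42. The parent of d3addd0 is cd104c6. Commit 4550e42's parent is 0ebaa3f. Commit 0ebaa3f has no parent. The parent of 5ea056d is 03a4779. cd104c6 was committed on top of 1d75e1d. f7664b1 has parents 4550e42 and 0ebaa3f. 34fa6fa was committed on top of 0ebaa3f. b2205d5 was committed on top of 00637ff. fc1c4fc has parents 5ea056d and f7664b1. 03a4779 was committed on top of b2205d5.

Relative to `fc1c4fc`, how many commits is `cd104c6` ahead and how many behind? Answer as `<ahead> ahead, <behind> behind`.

2 ahead, 7 behind

Reachable from cd104c6: {0ebaa3f, 1d75e1d, 4550e42, cd104c6}.
Reachable from fc1c4fc: {00637ff, 03a4779, 0ebaa3f, 34fa6fa, 4550e42, 5ea056d, b2205d5, f7664b1, fc1c4fc}.
Only in cd104c6's history (ahead): {1d75e1d, cd104c6} — 2.
Only in fc1c4fc's history (behind): {00637ff, 03a4779, 34fa6fa, 5ea056d, b2205d5, f7664b1, fc1c4fc} — 7.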